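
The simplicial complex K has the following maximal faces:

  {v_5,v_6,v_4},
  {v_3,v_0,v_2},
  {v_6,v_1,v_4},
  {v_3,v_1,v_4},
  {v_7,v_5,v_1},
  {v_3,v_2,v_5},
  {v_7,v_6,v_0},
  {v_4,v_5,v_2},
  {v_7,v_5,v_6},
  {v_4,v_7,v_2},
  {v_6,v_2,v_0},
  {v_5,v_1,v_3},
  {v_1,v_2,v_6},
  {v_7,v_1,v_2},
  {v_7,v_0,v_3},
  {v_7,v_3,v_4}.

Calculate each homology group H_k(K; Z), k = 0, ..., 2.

H_0 = Z,  H_1 = Z^2,  H_2 = Z.

Fix the vertex order v_0 < v_1 < v_2 < v_3 < v_4 < v_5 < v_6 < v_7 and write every simplex with vertices in increasing order. Then dim K = 2 and the simplices of K are:

  0-simplices (8): [v_0], [v_1], [v_2], [v_3], [v_4], [v_5], [v_6], [v_7]
  1-simplices (24): (24 of them)
  2-simplices (16): (16 of them)

giving chain groups C_0 ≅ Z^8, C_1 ≅ Z^24, C_2 ≅ Z^16.

∂_1: C_1 → C_0 is given by ∂[p,q] = [q] − [p].
As a 8×24 matrix over Z this has rank 7, with invariant factors (1,1,1,1,1,1,1).

The boundary map ∂_2: C_2 → C_1 acts by ∂[p,q,r] = [q,r] − [p,r] + [p,q]. For instance
  ∂[v_1,v_3,v_4] = [v_3,v_4] − [v_1,v_4] + [v_1,v_3],
  ∂[v_3,v_4,v_7] = [v_4,v_7] − [v_3,v_7] + [v_3,v_4].
This gives a 24×16 integer matrix of rank 15; reducing to Smith normal form yields diagonal entries (1,1,1,1,1,1,1,1,1,1,1,1,1,1,1).

Reading off H_k = ker ∂_k / im ∂_{k+1}:

  H_0: rank C_0 − rank ∂_1 = 8 − 7 = 1, and the invariant factors of ∂_1 are all 1, so H_0 ≅ Z.
  H_1: rank ker ∂_1 − rank ∂_2 = (24 − 7) − 15 = 2, and the invariant factors of ∂_2 are all 1, so H_1 ≅ Z^2.
  H_2: rank ker ∂_2 − rank ∂_3 = (16 − 15) − 0 = 1, and there is no ∂_3, so H_2 ≅ Z.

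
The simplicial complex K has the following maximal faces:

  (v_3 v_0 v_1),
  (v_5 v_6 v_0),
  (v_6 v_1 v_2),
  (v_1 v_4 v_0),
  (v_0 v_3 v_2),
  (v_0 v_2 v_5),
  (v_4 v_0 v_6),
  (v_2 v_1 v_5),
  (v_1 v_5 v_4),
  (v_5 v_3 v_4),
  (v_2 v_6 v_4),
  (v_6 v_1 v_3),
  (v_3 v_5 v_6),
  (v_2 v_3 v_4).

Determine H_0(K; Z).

Fix the vertex order v_0 < v_1 < v_2 < v_3 < v_4 < v_5 < v_6 and write every simplex with vertices in increasing order. Then dim K = 2 and the simplices of K are:

  0-simplices (7): [v_0], [v_1], [v_2], [v_3], [v_4], [v_5], [v_6]
  1-simplices (21): (21 of them)
  2-simplices (14): (14 of them)

Hence C_0 ≅ Z^7, C_1 ≅ Z^21, C_2 ≅ Z^14.

The boundary map ∂_1: C_1 → C_0 sends each edge [p,q] (with p < q) to q − p. For instance
  ∂[v_1,v_2] = [v_2] − [v_1].
This gives a 7×21 integer matrix of rank 6; reducing to Smith normal form yields diagonal entries (1,1,1,1,1,1).

The boundary map ∂_2: C_2 → C_1 maps a triangle to the signed sum of its edges. For instance
  ∂[v_2,v_3,v_4] = [v_3,v_4] − [v_2,v_4] + [v_2,v_3],
  ∂[v_3,v_4,v_5] = [v_4,v_5] − [v_3,v_5] + [v_3,v_4].
The 21×14 boundary matrix has rank 13 and Smith normal form diag(1,1,1,1,1,1,1,1,1,1,1,1,1).

Now H_k = ker ∂_k / im ∂_{k+1}, so:

  H_0: rank C_0 − rank ∂_1 = 7 − 6 = 1, and the invariant factors of ∂_1 are all 1, so H_0 ≅ Z.

H_0 ≅ Z.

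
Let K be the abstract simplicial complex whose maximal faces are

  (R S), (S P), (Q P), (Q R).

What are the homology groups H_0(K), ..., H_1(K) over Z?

H_0 = Z,  H_1 = Z.

Fix the vertex order P < Q < R < S and write every simplex with vertices in increasing order. Then dim K = 1 and the simplices of K are:

  0-simplices (4): P, Q, R, S
  1-simplices (4): PQ, PS, QR, RS

so the chain groups are C_0 ≅ Z^4, C_1 ≅ Z^4.

∂_1: C_1 → C_0 sends each edge [p,q] (with p < q) to q − p. For instance
  ∂PS = S − P.
As a 4×4 matrix over Z this has rank 3, with invariant factors (1,1,1).

Now H_k = ker ∂_k / im ∂_{k+1}, so:

  H_0: rank C_0 − rank ∂_1 = 4 − 3 = 1, and the invariant factors of ∂_1 are all 1, so H_0 ≅ Z.
  H_1: rank ker ∂_1 − rank ∂_2 = (4 − 3) − 0 = 1, and there is no ∂_2, so H_1 ≅ Z.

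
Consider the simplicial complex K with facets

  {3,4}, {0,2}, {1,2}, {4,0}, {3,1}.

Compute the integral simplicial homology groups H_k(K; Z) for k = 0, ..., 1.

Fix the vertex order 0 < 1 < 2 < 3 < 4 and write every simplex with vertices in increasing order. Then dim K = 1 and the simplices of K are:

  0-simplices (5): [0], [1], [2], [3], [4]
  1-simplices (5): [0,2], [0,4], [1,2], [1,3], [3,4]

giving chain groups C_0 ≅ Z^5, C_1 ≅ Z^5.

∂_1: C_1 → C_0 is given by ∂[p,q] = [q] − [p]. For instance
  ∂[3,4] = [4] − [3].
The 5×5 boundary matrix has rank 4 and Smith normal form diag(1,1,1,1).

Reading off H_k = ker ∂_k / im ∂_{k+1}:

  H_0: rank C_0 − rank ∂_1 = 5 − 4 = 1, and the invariant factors of ∂_1 are all 1, so H_0 ≅ Z.
  H_1: rank ker ∂_1 − rank ∂_2 = (5 − 4) − 0 = 1, and there is no ∂_2, so H_1 ≅ Z.

As a check, the Euler characteristic is 5 − 5 = 0, which agrees with 1 − 1 = 0.
(K is a triangulation of the circle S^1.)

H_0 ≅ Z,  H_1 ≅ Z.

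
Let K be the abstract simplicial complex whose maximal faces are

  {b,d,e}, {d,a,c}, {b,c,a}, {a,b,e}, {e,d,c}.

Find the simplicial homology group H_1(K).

H_1 ≅ Z.

Order the vertices as a < b < c < d < e. Listing each simplex with vertices in this order, K has dimension 2 with simplices:

  0-simplices (5): a, b, c, d, e
  1-simplices (10): ab, ac, ad, ae, bc, bd, be, cd, ce, de
  2-simplices (5): abc, abe, acd, bde, cde

Hence C_0 ≅ Z^5, C_1 ≅ Z^10, C_2 ≅ Z^5.

The boundary map ∂_1: C_1 → C_0 maps an edge to its endpoints' difference, ∂[p,q] = q − p.
The 5×10 boundary matrix has rank 4 and Smith normal form diag(1,1,1,1).

Boundary ∂_2: C_2 → C_1 sends each 2-simplex [p,q,r] to [q,r] − [p,r] + [p,q]. For instance
  ∂bde = de − be + bd,
  ∂abc = bc − ac + ab.
The resulting 10×5 matrix has rank 5, and its Smith normal form has invariant factors (1,1,1,1,1).

Reading off H_k = ker ∂_k / im ∂_{k+1}:

  H_1: rank ker ∂_1 − rank ∂_2 = (10 − 4) − 5 = 1, and the invariant factors of ∂_2 are all 1, so H_1 ≅ Z.

(K is a triangulation of the Möbius band.)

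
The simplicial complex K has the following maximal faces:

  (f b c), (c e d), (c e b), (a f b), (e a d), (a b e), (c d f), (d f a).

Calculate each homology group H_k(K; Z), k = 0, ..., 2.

H_0 = Z,  H_1 = 0,  H_2 = Z.

K has 6 vertices, 12 edges, 8 triangles.
rank ∂_0 = 0, rank ∂_1 = 5 ⇒ b_0 = 6 − 0 − 5 = 1; all invariant factors of ∂_1 are 1 so no torsion. So H_0 = Z.
rank ∂_1 = 5, rank ∂_2 = 7 ⇒ b_1 = 12 − 5 − 7 = 0; all invariant factors of ∂_2 are 1 so no torsion. So H_1 = 0.
rank ∂_2 = 7, rank ∂_3 = 0 ⇒ b_2 = 8 − 7 − 0 = 1. So H_2 = Z.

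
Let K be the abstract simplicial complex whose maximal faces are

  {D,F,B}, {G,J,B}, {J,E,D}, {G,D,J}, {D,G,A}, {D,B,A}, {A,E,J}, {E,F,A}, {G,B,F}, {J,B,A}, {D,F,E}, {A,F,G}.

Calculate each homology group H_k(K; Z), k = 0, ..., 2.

H_0 ≅ Z,  H_1 ≅ Z/2Z,  H_2 = 0.

Take the total order A < B < D < E < F < G < J on the vertex set. Then K (dimension 2) consists of the simplices:

  0-simplices (7): A, B, D, E, F, G, J
  1-simplices (18): AB, AD, AE, AF, AG, AJ, BD, BF, BG, BJ, DE, DF, DG, DJ, EF, EJ, FG, GJ
  2-simplices (12): ABD, ABJ, ADG, AEF, AEJ, AFG, BDF, BFG, BGJ, DEF, DEJ, DGJ

so the chain groups are C_0 ≅ Z^7, C_1 ≅ Z^18, C_2 ≅ Z^12.

The boundary map ∂_1: C_1 → C_0 sends each edge [p,q] (with p < q) to q − p.
The resulting 7×18 matrix has rank 6, and its Smith normal form has invariant factors (1,1,1,1,1,1).

The boundary map ∂_2: C_2 → C_1 acts by ∂[p,q,r] = [q,r] − [p,r] + [p,q]. For instance
  ∂ABJ = BJ − AJ + AB,
  ∂DGJ = GJ − DJ + DG.
The resulting 18×12 matrix has rank 12, and its Smith normal form has invariant factors (1,1,1,1,1,1,1,1,1,1,1,2).

Reading off H_k = ker ∂_k / im ∂_{k+1}:

  H_0: rank C_0 − rank ∂_1 = 7 − 6 = 1, and the invariant factors of ∂_1 are all 1, so H_0 ≅ Z.
  H_1: rank ker ∂_1 − rank ∂_2 = (18 − 6) − 12 = 0, and ∂_2 has invariant factor 2 > 1, so H_1 ≅ Z/2Z.
  H_2: rank ker ∂_2 − rank ∂_3 = (12 − 12) − 0 = 0, and there is no ∂_3, so H_2 ≅ 0.

As a check, the Euler characteristic is 7 − 18 + 12 = 1, which agrees with 1 − 0 + 0 = 1.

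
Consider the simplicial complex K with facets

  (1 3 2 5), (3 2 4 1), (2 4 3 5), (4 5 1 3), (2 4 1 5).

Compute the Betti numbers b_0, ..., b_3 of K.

b_0 = 1, b_1 = 0, b_2 = 0, b_3 = 1.

We work with the vertex ordering 1 < 2 < 3 < 4 < 5. The simplices of K, each written with vertices in increasing order, are:

  0-simplices (5): [1], [2], [3], [4], [5]
  1-simplices (10): [1,2], [1,3], [1,4], [1,5], [2,3], [2,4], [2,5], [3,4], [3,5], [4,5]
  2-simplices (10): [1,2,3], [1,2,4], [1,2,5], [1,3,4], [1,3,5], [1,4,5], [2,3,4], [2,3,5], [2,4,5], [3,4,5]
  3-simplices (5): [1,2,3,4], [1,2,3,5], [1,2,4,5], [1,3,4,5], [2,3,4,5]

Hence C_0 ≅ Z^5, C_1 ≅ Z^10, C_2 ≅ Z^10, C_3 ≅ Z^5.

The boundary map ∂_1: C_1 → C_0 maps an edge to its endpoints' difference, ∂[p,q] = q − p.
This gives a 5×10 integer matrix of rank 4; reducing to Smith normal form yields diagonal entries (1,1,1,1).

Boundary ∂_2: C_2 → C_1 maps a triangle to the signed sum of its edges. For instance
  ∂[1,2,3] = [2,3] − [1,3] + [1,2],
  ∂[2,3,4] = [3,4] − [2,4] + [2,3].
The resulting 10×10 matrix has rank 6, and its Smith normal form has invariant factors (1,1,1,1,1,1).

Boundary ∂_3: C_3 → C_2 sends each 3-simplex σ to the alternating sum Σ_i (−1)^i (σ with its i-th vertex removed). For instance
  ∂[1,2,3,5] = [2,3,5] − [1,3,5] + [1,2,5] − [1,2,3],
  ∂[2,3,4,5] = [3,4,5] − [2,4,5] + [2,3,5] − [2,3,4].
As a 10×5 matrix over Z this has rank 4, with invariant factors (1,1,1,1).

Now H_k = ker ∂_k / im ∂_{k+1}, so:

  H_0: rank C_0 − rank ∂_1 = 5 − 4 = 1, and the invariant factors of ∂_1 are all 1, so H_0 = Z.
  H_1: rank ker ∂_1 − rank ∂_2 = (10 − 4) − 6 = 0, and the invariant factors of ∂_2 are all 1, so H_1 = 0.
  H_2: rank ker ∂_2 − rank ∂_3 = (10 − 6) − 4 = 0, and the invariant factors of ∂_3 are all 1, so H_2 = 0.
  H_3: rank ker ∂_3 − rank ∂_4 = (5 − 4) − 0 = 1, and there is no ∂_4, so H_3 = Z.

Hence the Betti numbers are b_0 = 1, b_1 = 0, b_2 = 0, b_3 = 1.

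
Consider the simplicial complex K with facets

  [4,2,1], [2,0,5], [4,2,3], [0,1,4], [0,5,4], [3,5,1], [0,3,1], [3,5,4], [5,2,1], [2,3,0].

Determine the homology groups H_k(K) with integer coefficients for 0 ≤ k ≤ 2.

H_0 ≅ Z,  H_1 ≅ Z/2Z,  H_2 = 0.

Take the total order 0 < 1 < 2 < 3 < 4 < 5 on the vertex set. Then K (dimension 2) consists of the simplices:

  0-simplices (6): [0], [1], [2], [3], [4], [5]
  1-simplices (15): [0,1], [0,2], [0,3], [0,4], [0,5], [1,2], [1,3], [1,4], [1,5], [2,3], [2,4], [2,5], [3,4], [3,5], [4,5]
  2-simplices (10): [0,1,3], [0,1,4], [0,2,3], [0,2,5], [0,4,5], [1,2,4], [1,2,5], [1,3,5], [2,3,4], [3,4,5]

giving chain groups C_0 ≅ Z^6, C_1 ≅ Z^15, C_2 ≅ Z^10.

Boundary ∂_1: C_1 → C_0 maps an edge to its endpoints' difference, ∂[p,q] = q − p.
The 6×15 boundary matrix has rank 5 and Smith normal form diag(1,1,1,1,1).

The boundary map ∂_2: C_2 → C_1 maps a triangle to the signed sum of its edges. For instance
  ∂[1,2,5] = [2,5] − [1,5] + [1,2],
  ∂[2,3,4] = [3,4] − [2,4] + [2,3].
The resulting 15×10 matrix has rank 10, and its Smith normal form has invariant factors (1,1,1,1,1,1,1,1,1,2).

Now H_k = ker ∂_k / im ∂_{k+1}, so:

  H_0: rank C_0 − rank ∂_1 = 6 − 5 = 1, and the invariant factors of ∂_1 are all 1, so H_0 ≅ Z.
  H_1: rank ker ∂_1 − rank ∂_2 = (15 − 5) − 10 = 0, and ∂_2 has invariant factor 2 > 1, so H_1 ≅ Z/2Z.
  H_2: rank ker ∂_2 − rank ∂_3 = (10 − 10) − 0 = 0, and there is no ∂_3, so H_2 ≅ 0.

As a check, the Euler characteristic is 6 − 15 + 10 = 1, which agrees with 1 − 0 + 0 = 1.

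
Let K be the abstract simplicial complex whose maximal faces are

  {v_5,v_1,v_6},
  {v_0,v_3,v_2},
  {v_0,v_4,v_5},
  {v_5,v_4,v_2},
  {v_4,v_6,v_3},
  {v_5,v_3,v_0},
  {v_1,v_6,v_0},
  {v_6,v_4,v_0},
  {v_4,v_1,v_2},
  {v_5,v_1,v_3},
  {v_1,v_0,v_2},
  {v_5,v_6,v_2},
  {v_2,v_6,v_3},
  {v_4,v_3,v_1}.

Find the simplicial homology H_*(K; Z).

H_0 = Z,  H_1 = Z^2,  H_2 = Z.

Fix the vertex order v_0 < v_1 < v_2 < v_3 < v_4 < v_5 < v_6 and write every simplex with vertices in increasing order. Then dim K = 2 and the simplices of K are:

  0-simplices (7): [v_0], [v_1], [v_2], [v_3], [v_4], [v_5], [v_6]
  1-simplices (21): (21 of them)
  2-simplices (14): (14 of them)

so the chain groups are C_0 ≅ Z^7, C_1 ≅ Z^21, C_2 ≅ Z^14.

The boundary map ∂_1: C_1 → C_0 is given by ∂[p,q] = [q] − [p]. For instance
  ∂[v_2,v_4] = [v_4] − [v_2].
The resulting 7×21 matrix has rank 6, and its Smith normal form has invariant factors (1,1,1,1,1,1).

∂_2: C_2 → C_1 acts by ∂[p,q,r] = [q,r] − [p,r] + [p,q]. For instance
  ∂[v_0,v_1,v_6] = [v_1,v_6] − [v_0,v_6] + [v_0,v_1],
  ∂[v_1,v_2,v_4] = [v_2,v_4] − [v_1,v_4] + [v_1,v_2].
This gives a 21×14 integer matrix of rank 13; reducing to Smith normal form yields diagonal entries (1,1,1,1,1,1,1,1,1,1,1,1,1).

Computing H_k = (kernel of ∂_k) / (image of ∂_{k+1}):

  H_0: rank C_0 − rank ∂_1 = 7 − 6 = 1, and the invariant factors of ∂_1 are all 1, so H_0 ≅ Z.
  H_1: rank ker ∂_1 − rank ∂_2 = (21 − 6) − 13 = 2, and the invariant factors of ∂_2 are all 1, so H_1 ≅ Z^2.
  H_2: rank ker ∂_2 − rank ∂_3 = (14 − 13) − 0 = 1, and there is no ∂_3, so H_2 ≅ Z.

As a check, the Euler characteristic is 7 − 21 + 14 = 0, which agrees with 1 − 2 + 1 = 0.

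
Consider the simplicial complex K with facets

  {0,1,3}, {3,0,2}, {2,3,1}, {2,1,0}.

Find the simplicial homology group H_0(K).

We work with the vertex ordering 0 < 1 < 2 < 3. The simplices of K, each written with vertices in increasing order, are:

  0-simplices (4): [0], [1], [2], [3]
  1-simplices (6): [0,1], [0,2], [0,3], [1,2], [1,3], [2,3]
  2-simplices (4): [0,1,2], [0,1,3], [0,2,3], [1,2,3]

giving chain groups C_0 ≅ Z^4, C_1 ≅ Z^6, C_2 ≅ Z^4.

∂_1: C_1 → C_0 is given by ∂[p,q] = [q] − [p].
The 4×6 boundary matrix has rank 3 and Smith normal form diag(1,1,1).

Boundary ∂_2: C_2 → C_1 acts by ∂[p,q,r] = [q,r] − [p,r] + [p,q]. For instance
  ∂[0,2,3] = [2,3] − [0,3] + [0,2],
  ∂[1,2,3] = [2,3] − [1,3] + [1,2].
The 6×4 boundary matrix has rank 3 and Smith normal form diag(1,1,1).

From H_k ≅ ker(∂_k) / im(∂_{k+1}) we obtain:

  H_0: rank C_0 − rank ∂_1 = 4 − 3 = 1, and the invariant factors of ∂_1 are all 1, so H_0 ≅ Z.

(K is a triangulation of the 2-sphere S^2.)

H_0 ≅ Z.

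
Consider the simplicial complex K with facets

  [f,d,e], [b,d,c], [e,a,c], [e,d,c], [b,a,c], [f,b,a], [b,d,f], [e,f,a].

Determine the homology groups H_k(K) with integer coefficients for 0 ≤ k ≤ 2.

H_0 ≅ Z,  H_1 = 0,  H_2 ≅ Z.

K has 6 vertices, 12 edges, 8 triangles.
rank ∂_0 = 0, rank ∂_1 = 5 ⇒ b_0 = 6 − 0 − 5 = 1; all invariant factors of ∂_1 are 1 so no torsion. So H_0 ≅ Z.
rank ∂_1 = 5, rank ∂_2 = 7 ⇒ b_1 = 12 − 5 − 7 = 0; all invariant factors of ∂_2 are 1 so no torsion. So H_1 ≅ 0.
rank ∂_2 = 7, rank ∂_3 = 0 ⇒ b_2 = 8 − 7 − 0 = 1. So H_2 ≅ Z.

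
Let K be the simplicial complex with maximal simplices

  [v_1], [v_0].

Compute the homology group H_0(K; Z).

Fix the vertex order v_0 < v_1 and write every simplex with vertices in increasing order. Then dim K = 0 and the simplices of K are:

  0-simplices (2): [v_0], [v_1]

so the chain groups are C_0 ≅ Z^2.

Now H_k = ker ∂_k / im ∂_{k+1}, so:

  H_0: rank C_0 − rank ∂_1 = 2 − 0 = 2, and there is no ∂_1, so H_0 = Z^2.

H_0 = Z^2.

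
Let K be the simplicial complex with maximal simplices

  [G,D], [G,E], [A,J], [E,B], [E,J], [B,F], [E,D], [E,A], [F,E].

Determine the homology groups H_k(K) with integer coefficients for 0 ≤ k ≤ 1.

H_0 ≅ Z,  H_1 ≅ Z^3.

Order the vertices as A < B < D < E < F < G < J. Listing each simplex with vertices in this order, K has dimension 1 with simplices:

  0-simplices (7): A, B, D, E, F, G, J
  1-simplices (9): AE, AJ, BE, BF, DE, DG, EF, EG, EJ

Hence C_0 ≅ Z^7, C_1 ≅ Z^9.

Boundary ∂_1: C_1 → C_0 maps an edge to its endpoints' difference, ∂[p,q] = q − p. For instance
  ∂EJ = J − E.
The resulting 7×9 matrix has rank 6, and its Smith normal form has invariant factors (1,1,1,1,1,1).

Reading off H_k = ker ∂_k / im ∂_{k+1}:

  H_0: rank C_0 − rank ∂_1 = 7 − 6 = 1, and the invariant factors of ∂_1 are all 1, so H_0 = Z.
  H_1: rank ker ∂_1 − rank ∂_2 = (9 − 6) − 0 = 3, and there is no ∂_2, so H_1 = Z^3.

As a check, the Euler characteristic is 7 − 9 = -2, which agrees with 1 − 3 = -2.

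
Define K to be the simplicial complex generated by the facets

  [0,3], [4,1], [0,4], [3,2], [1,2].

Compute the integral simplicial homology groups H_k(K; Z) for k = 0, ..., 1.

Fix the vertex order 0 < 1 < 2 < 3 < 4 and write every simplex with vertices in increasing order. Then dim K = 1 and the simplices of K are:

  0-simplices (5): [0], [1], [2], [3], [4]
  1-simplices (5): [0,3], [0,4], [1,2], [1,4], [2,3]

giving chain groups C_0 ≅ Z^5, C_1 ≅ Z^5.

The boundary map ∂_1: C_1 → C_0 sends each edge [p,q] (with p < q) to q − p. For instance
  ∂[0,3] = [3] − [0].
As a 5×5 matrix over Z this has rank 4, with invariant factors (1,1,1,1).

Now H_k = ker ∂_k / im ∂_{k+1}, so:

  H_0: rank C_0 − rank ∂_1 = 5 − 4 = 1, and the invariant factors of ∂_1 are all 1, so H_0 ≅ Z.
  H_1: rank ker ∂_1 − rank ∂_2 = (5 − 4) − 0 = 1, and there is no ∂_2, so H_1 ≅ Z.

As a check, the Euler characteristic is 5 − 5 = 0, which agrees with 1 − 1 = 0.

H_0 ≅ Z,  H_1 ≅ Z.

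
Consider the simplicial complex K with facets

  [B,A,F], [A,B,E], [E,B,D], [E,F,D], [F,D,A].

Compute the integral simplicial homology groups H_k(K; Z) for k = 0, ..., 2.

Order the vertices as A < B < D < E < F. Listing each simplex with vertices in this order, K has dimension 2 with simplices:

  0-simplices (5): A, B, D, E, F
  1-simplices (10): AB, AD, AE, AF, BD, BE, BF, DE, DF, EF
  2-simplices (5): ABE, ABF, ADF, BDE, DEF

so the chain groups are C_0 ≅ Z^5, C_1 ≅ Z^10, C_2 ≅ Z^5.

∂_1: C_1 → C_0 maps an edge to its endpoints' difference, ∂[p,q] = q − p.
As a 5×10 matrix over Z this has rank 4, with invariant factors (1,1,1,1).

Boundary ∂_2: C_2 → C_1 sends each 2-simplex [p,q,r] to [q,r] − [p,r] + [p,q]. For instance
  ∂ADF = DF − AF + AD,
  ∂BDE = DE − BE + BD.
As a 10×5 matrix over Z this has rank 5, with invariant factors (1,1,1,1,1).

Now H_k = ker ∂_k / im ∂_{k+1}, so:

  H_0: rank C_0 − rank ∂_1 = 5 − 4 = 1, and the invariant factors of ∂_1 are all 1, so H_0 ≅ Z.
  H_1: rank ker ∂_1 − rank ∂_2 = (10 − 4) − 5 = 1, and the invariant factors of ∂_2 are all 1, so H_1 ≅ Z.
  H_2: rank ker ∂_2 − rank ∂_3 = (5 − 5) − 0 = 0, and there is no ∂_3, so H_2 ≅ 0.

H_0 ≅ Z,  H_1 ≅ Z,  H_2 = 0.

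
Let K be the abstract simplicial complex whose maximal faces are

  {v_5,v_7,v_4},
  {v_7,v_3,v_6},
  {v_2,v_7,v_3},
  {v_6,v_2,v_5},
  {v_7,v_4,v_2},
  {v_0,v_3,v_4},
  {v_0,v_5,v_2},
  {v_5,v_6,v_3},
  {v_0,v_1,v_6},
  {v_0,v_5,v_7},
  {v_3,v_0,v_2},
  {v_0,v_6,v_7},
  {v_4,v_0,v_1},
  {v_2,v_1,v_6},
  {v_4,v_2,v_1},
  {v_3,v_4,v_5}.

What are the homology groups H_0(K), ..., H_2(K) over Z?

H_0 = Z,  H_1 = Z^2,  H_2 = Z.

Order the vertices as v_0 < v_1 < v_2 < v_3 < v_4 < v_5 < v_6 < v_7. Listing each simplex with vertices in this order, K has dimension 2 with simplices:

  0-simplices (8): [v_0], [v_1], [v_2], [v_3], [v_4], [v_5], [v_6], [v_7]
  1-simplices (24): (24 of them)
  2-simplices (16): (16 of them)

so the chain groups are C_0 ≅ Z^8, C_1 ≅ Z^24, C_2 ≅ Z^16.

∂_1: C_1 → C_0 sends each edge [p,q] (with p < q) to q − p. For instance
  ∂[v_2,v_7] = [v_7] − [v_2].
The 8×24 boundary matrix has rank 7 and Smith normal form diag(1,1,1,1,1,1,1).

∂_2: C_2 → C_1 maps a triangle to the signed sum of its edges. For instance
  ∂[v_0,v_1,v_6] = [v_1,v_6] − [v_0,v_6] + [v_0,v_1],
  ∂[v_0,v_3,v_4] = [v_3,v_4] − [v_0,v_4] + [v_0,v_3].
This gives a 24×16 integer matrix of rank 15; reducing to Smith normal form yields diagonal entries (1,1,1,1,1,1,1,1,1,1,1,1,1,1,1).

Reading off H_k = ker ∂_k / im ∂_{k+1}:

  H_0: rank C_0 − rank ∂_1 = 8 − 7 = 1, and the invariant factors of ∂_1 are all 1, so H_0 ≅ Z.
  H_1: rank ker ∂_1 − rank ∂_2 = (24 − 7) − 15 = 2, and the invariant factors of ∂_2 are all 1, so H_1 ≅ Z^2.
  H_2: rank ker ∂_2 − rank ∂_3 = (16 − 15) − 0 = 1, and there is no ∂_3, so H_2 ≅ Z.

(K is a triangulation of the torus T^2.)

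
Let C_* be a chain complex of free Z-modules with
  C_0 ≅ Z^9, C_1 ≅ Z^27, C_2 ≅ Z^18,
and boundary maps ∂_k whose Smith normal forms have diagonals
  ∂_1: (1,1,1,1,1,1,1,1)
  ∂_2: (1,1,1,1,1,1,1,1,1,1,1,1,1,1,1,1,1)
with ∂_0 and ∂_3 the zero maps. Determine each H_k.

H_0 ≅ Z,  H_1 ≅ Z^2,  H_2 ≅ Z.

H_0: b_0 = 9 − 0 − 8 = 1; torsion from ∂_1 factors > 1: none. So H_0 ≅ Z.
H_1: b_1 = 27 − 8 − 17 = 2; torsion from ∂_2 factors > 1: none. So H_1 ≅ Z^2.
H_2: b_2 = 18 − 17 − 0 = 1; torsion from ∂_3 factors > 1: none. So H_2 ≅ Z.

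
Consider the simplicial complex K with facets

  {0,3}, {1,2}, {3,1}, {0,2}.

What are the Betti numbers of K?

b_0 = 1, b_1 = 1.

K has 4 vertices, 4 edges.
rank ∂_0 = 0, rank ∂_1 = 3 ⇒ b_0 = 4 − 0 − 3 = 1; all invariant factors of ∂_1 are 1 so no torsion. So H_0 ≅ Z.
rank ∂_1 = 3, rank ∂_2 = 0 ⇒ b_1 = 4 − 3 − 0 = 1. So H_1 ≅ Z.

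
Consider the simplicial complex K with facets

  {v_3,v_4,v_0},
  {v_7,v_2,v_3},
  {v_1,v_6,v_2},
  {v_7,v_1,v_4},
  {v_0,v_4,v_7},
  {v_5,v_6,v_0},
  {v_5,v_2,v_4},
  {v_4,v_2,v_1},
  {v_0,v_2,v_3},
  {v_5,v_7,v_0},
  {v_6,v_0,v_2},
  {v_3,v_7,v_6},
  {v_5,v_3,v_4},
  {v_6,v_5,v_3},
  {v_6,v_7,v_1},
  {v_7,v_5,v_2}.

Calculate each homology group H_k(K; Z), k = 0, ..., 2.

H_0 = Z,  H_1 = Z^2,  H_2 = Z.

Fix the vertex order v_0 < v_1 < v_2 < v_3 < v_4 < v_5 < v_6 < v_7 and write every simplex with vertices in increasing order. Then dim K = 2 and the simplices of K are:

  0-simplices (8): [v_0], [v_1], [v_2], [v_3], [v_4], [v_5], [v_6], [v_7]
  1-simplices (24): (24 of them)
  2-simplices (16): (16 of them)

so the chain groups are C_0 ≅ Z^8, C_1 ≅ Z^24, C_2 ≅ Z^16.

Boundary ∂_1: C_1 → C_0 is given by ∂[p,q] = [q] − [p]. For instance
  ∂[v_1,v_7] = [v_7] − [v_1].
The resulting 8×24 matrix has rank 7, and its Smith normal form has invariant factors (1,1,1,1,1,1,1).

Boundary ∂_2: C_2 → C_1 acts by ∂[p,q,r] = [q,r] − [p,r] + [p,q]. For instance
  ∂[v_3,v_6,v_7] = [v_6,v_7] − [v_3,v_7] + [v_3,v_6],
  ∂[v_0,v_3,v_4] = [v_3,v_4] − [v_0,v_4] + [v_0,v_3].
As a 24×16 matrix over Z this has rank 15, with invariant factors (1,1,1,1,1,1,1,1,1,1,1,1,1,1,1).

From H_k ≅ ker(∂_k) / im(∂_{k+1}) we obtain:

  H_0: rank C_0 − rank ∂_1 = 8 − 7 = 1, and the invariant factors of ∂_1 are all 1, so H_0 ≅ Z.
  H_1: rank ker ∂_1 − rank ∂_2 = (24 − 7) − 15 = 2, and the invariant factors of ∂_2 are all 1, so H_1 ≅ Z^2.
  H_2: rank ker ∂_2 − rank ∂_3 = (16 − 15) − 0 = 1, and there is no ∂_3, so H_2 ≅ Z.

(K is a triangulation of the torus T^2.)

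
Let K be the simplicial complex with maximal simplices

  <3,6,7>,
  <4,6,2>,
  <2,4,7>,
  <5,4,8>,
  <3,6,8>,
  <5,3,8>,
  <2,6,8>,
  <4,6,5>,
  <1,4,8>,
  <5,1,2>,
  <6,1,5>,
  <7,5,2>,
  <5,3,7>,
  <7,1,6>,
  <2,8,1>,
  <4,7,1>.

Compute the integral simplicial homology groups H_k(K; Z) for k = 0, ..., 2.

H_0 = Z,  H_1 = Z^2,  H_2 = Z.

We work with the vertex ordering 1 < 2 < 3 < 4 < 5 < 6 < 7 < 8. The simplices of K, each written with vertices in increasing order, are:

  0-simplices (8): [1], [2], [3], [4], [5], [6], [7], [8]
  1-simplices (24): (24 of them)
  2-simplices (16): [1,2,5], [1,2,8], [1,4,7], [1,4,8], [1,5,6], [1,6,7], [2,4,6], [2,4,7], [2,5,7], [2,6,8], [3,5,7], [3,5,8], [3,6,7], [3,6,8], [4,5,6], [4,5,8]

so the chain groups are C_0 ≅ Z^8, C_1 ≅ Z^24, C_2 ≅ Z^16.

Boundary ∂_1: C_1 → C_0 sends each edge [p,q] (with p < q) to q − p. For instance
  ∂[4,5] = [5] − [4].
As a 8×24 matrix over Z this has rank 7, with invariant factors (1,1,1,1,1,1,1).

∂_2: C_2 → C_1 acts by ∂[p,q,r] = [q,r] − [p,r] + [p,q]. For instance
  ∂[1,4,8] = [4,8] − [1,8] + [1,4],
  ∂[2,6,8] = [6,8] − [2,8] + [2,6].
This gives a 24×16 integer matrix of rank 15; reducing to Smith normal form yields diagonal entries (1,1,1,1,1,1,1,1,1,1,1,1,1,1,1).

Reading off H_k = ker ∂_k / im ∂_{k+1}:

  H_0: rank C_0 − rank ∂_1 = 8 − 7 = 1, and the invariant factors of ∂_1 are all 1, so H_0 = Z.
  H_1: rank ker ∂_1 − rank ∂_2 = (24 − 7) − 15 = 2, and the invariant factors of ∂_2 are all 1, so H_1 = Z^2.
  H_2: rank ker ∂_2 − rank ∂_3 = (16 − 15) − 0 = 1, and there is no ∂_3, so H_2 = Z.

As a check, the Euler characteristic is 8 − 24 + 16 = 0, which agrees with 1 − 2 + 1 = 0.
(K is a triangulation of the torus T^2.)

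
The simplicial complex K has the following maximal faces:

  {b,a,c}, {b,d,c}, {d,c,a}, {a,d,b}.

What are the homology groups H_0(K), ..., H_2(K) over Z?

Order the vertices as a < b < c < d. Listing each simplex with vertices in this order, K has dimension 2 with simplices:

  0-simplices (4): a, b, c, d
  1-simplices (6): ab, ac, ad, bc, bd, cd
  2-simplices (4): abc, abd, acd, bcd

Hence C_0 ≅ Z^4, C_1 ≅ Z^6, C_2 ≅ Z^4.

The boundary map ∂_1: C_1 → C_0 maps an edge to its endpoints' difference, ∂[p,q] = q − p.
The resulting 4×6 matrix has rank 3, and its Smith normal form has invariant factors (1,1,1).

∂_2: C_2 → C_1 acts by ∂[p,q,r] = [q,r] − [p,r] + [p,q]. For instance
  ∂acd = cd − ad + ac,
  ∂abc = bc − ac + ab.
The 6×4 boundary matrix has rank 3 and Smith normal form diag(1,1,1).

Reading off H_k = ker ∂_k / im ∂_{k+1}:

  H_0: rank C_0 − rank ∂_1 = 4 − 3 = 1, and the invariant factors of ∂_1 are all 1, so H_0 ≅ Z.
  H_1: rank ker ∂_1 − rank ∂_2 = (6 − 3) − 3 = 0, and the invariant factors of ∂_2 are all 1, so H_1 ≅ 0.
  H_2: rank ker ∂_2 − rank ∂_3 = (4 − 3) − 0 = 1, and there is no ∂_3, so H_2 ≅ Z.

As a check, the Euler characteristic is 4 − 6 + 4 = 2, which agrees with 1 − 0 + 1 = 2.

H_0 ≅ Z,  H_1 = 0,  H_2 ≅ Z.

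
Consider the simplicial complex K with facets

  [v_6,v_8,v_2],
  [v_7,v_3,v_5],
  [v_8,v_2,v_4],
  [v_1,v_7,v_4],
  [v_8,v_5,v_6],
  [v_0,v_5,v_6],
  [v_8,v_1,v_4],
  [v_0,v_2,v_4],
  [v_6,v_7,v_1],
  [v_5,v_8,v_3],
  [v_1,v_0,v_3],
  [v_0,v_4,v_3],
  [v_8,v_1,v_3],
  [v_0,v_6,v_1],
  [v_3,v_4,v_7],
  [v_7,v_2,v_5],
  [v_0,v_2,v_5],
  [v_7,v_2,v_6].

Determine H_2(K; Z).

H_2 ≅ 0.

Order the vertices as v_0 < v_1 < v_2 < v_3 < v_4 < v_5 < v_6 < v_7 < v_8. Listing each simplex with vertices in this order, K has dimension 2 with simplices:

  0-simplices (9): [v_0], [v_1], [v_2], [v_3], [v_4], [v_5], [v_6], [v_7], [v_8]
  1-simplices (27): (27 of them)
  2-simplices (18): (18 of them)

giving chain groups C_0 ≅ Z^9, C_1 ≅ Z^27, C_2 ≅ Z^18.

The boundary map ∂_1: C_1 → C_0 is given by ∂[p,q] = [q] − [p].
The 9×27 boundary matrix has rank 8 and Smith normal form diag(1,1,1,1,1,1,1,1).

Boundary ∂_2: C_2 → C_1 sends each 2-simplex [p,q,r] to [q,r] − [p,r] + [p,q]. For instance
  ∂[v_3,v_5,v_8] = [v_5,v_8] − [v_3,v_8] + [v_3,v_5],
  ∂[v_0,v_2,v_4] = [v_2,v_4] − [v_0,v_4] + [v_0,v_2].
As a 27×18 matrix over Z this has rank 18, with invariant factors (1,1,1,1,1,1,1,1,1,1,1,1,1,1,1,1,1,2).

Now H_k = ker ∂_k / im ∂_{k+1}, so:

  H_2: rank ker ∂_2 − rank ∂_3 = (18 − 18) − 0 = 0, and there is no ∂_3, so H_2 = 0.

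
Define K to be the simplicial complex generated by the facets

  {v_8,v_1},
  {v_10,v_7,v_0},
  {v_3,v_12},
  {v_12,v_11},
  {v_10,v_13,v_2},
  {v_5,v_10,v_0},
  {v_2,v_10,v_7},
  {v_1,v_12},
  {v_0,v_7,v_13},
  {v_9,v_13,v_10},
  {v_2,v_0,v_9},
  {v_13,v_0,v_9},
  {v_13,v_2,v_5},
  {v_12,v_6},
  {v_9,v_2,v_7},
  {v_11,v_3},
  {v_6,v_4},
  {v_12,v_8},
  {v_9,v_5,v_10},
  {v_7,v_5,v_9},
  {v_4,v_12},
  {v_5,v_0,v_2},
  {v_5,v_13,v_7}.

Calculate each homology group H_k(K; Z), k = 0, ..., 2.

H_0 ≅ Z^2,  H_1 ≅ Z^5,  H_2 ≅ Z.

Take the total order v_0 < v_1 < v_2 < v_3 < v_4 < v_5 < v_6 < v_7 < v_8 < v_9 < v_10 < v_11 < v_12 < v_13 on the vertex set. Then K (dimension 2) consists of the simplices:

  0-simplices (14): [v_0], [v_1], [v_2], [v_3], [v_4], [v_5], [v_6], [v_7], [v_8], [v_9], [v_10], [v_11], [v_12], [v_13]
  1-simplices (30): (30 of them)
  2-simplices (14): (14 of them)

Hence C_0 ≅ Z^14, C_1 ≅ Z^30, C_2 ≅ Z^14.

The boundary map ∂_1: C_1 → C_0 maps an edge to its endpoints' difference, ∂[p,q] = q − p. For instance
  ∂[v_7,v_10] = [v_10] − [v_7].
As a 14×30 matrix over Z this has rank 12, with invariant factors (1,1,1,1,1,1,1,1,1,1,1,1).

∂_2: C_2 → C_1 sends each 2-simplex [p,q,r] to [q,r] − [p,r] + [p,q]. For instance
  ∂[v_0,v_5,v_10] = [v_5,v_10] − [v_0,v_10] + [v_0,v_5],
  ∂[v_0,v_7,v_13] = [v_7,v_13] − [v_0,v_13] + [v_0,v_7].
As a 30×14 matrix over Z this has rank 13, with invariant factors (1,1,1,1,1,1,1,1,1,1,1,1,1).

Reading off H_k = ker ∂_k / im ∂_{k+1}:

  H_0: rank C_0 − rank ∂_1 = 14 − 12 = 2, and the invariant factors of ∂_1 are all 1, so H_0 ≅ Z^2.
  H_1: rank ker ∂_1 − rank ∂_2 = (30 − 12) − 13 = 5, and the invariant factors of ∂_2 are all 1, so H_1 ≅ Z^5.
  H_2: rank ker ∂_2 − rank ∂_3 = (14 − 13) − 0 = 1, and there is no ∂_3, so H_2 ≅ Z.

As a check, the Euler characteristic is 14 − 30 + 14 = -2, which agrees with 2 − 5 + 1 = -2.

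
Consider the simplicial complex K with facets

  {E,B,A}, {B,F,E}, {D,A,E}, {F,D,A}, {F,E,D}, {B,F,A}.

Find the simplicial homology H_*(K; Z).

Order the vertices as A < B < D < E < F. Listing each simplex with vertices in this order, K has dimension 2 with simplices:

  0-simplices (5): A, B, D, E, F
  1-simplices (9): AB, AD, AE, AF, BE, BF, DE, DF, EF
  2-simplices (6): ABE, ABF, ADE, ADF, BEF, DEF

Hence C_0 ≅ Z^5, C_1 ≅ Z^9, C_2 ≅ Z^6.

The boundary map ∂_1: C_1 → C_0 is given by ∂[p,q] = [q] − [p]. For instance
  ∂BE = E − B.
As a 5×9 matrix over Z this has rank 4, with invariant factors (1,1,1,1).

The boundary map ∂_2: C_2 → C_1 maps a triangle to the signed sum of its edges. For instance
  ∂ADE = DE − AE + AD,
  ∂ABF = BF − AF + AB.
The 9×6 boundary matrix has rank 5 and Smith normal form diag(1,1,1,1,1).

From H_k ≅ ker(∂_k) / im(∂_{k+1}) we obtain:

  H_0: rank C_0 − rank ∂_1 = 5 − 4 = 1, and the invariant factors of ∂_1 are all 1, so H_0 = Z.
  H_1: rank ker ∂_1 − rank ∂_2 = (9 − 4) − 5 = 0, and the invariant factors of ∂_2 are all 1, so H_1 = 0.
  H_2: rank ker ∂_2 − rank ∂_3 = (6 − 5) − 0 = 1, and there is no ∂_3, so H_2 = Z.

As a check, the Euler characteristic is 5 − 9 + 6 = 2, which agrees with 1 − 0 + 1 = 2.

H_0 = Z,  H_1 = 0,  H_2 = Z.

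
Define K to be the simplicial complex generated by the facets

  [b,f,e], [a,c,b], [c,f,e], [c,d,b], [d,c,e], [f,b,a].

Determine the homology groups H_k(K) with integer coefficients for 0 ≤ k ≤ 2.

Fix the vertex order a < b < c < d < e < f and write every simplex with vertices in increasing order. Then dim K = 2 and the simplices of K are:

  0-simplices (6): a, b, c, d, e, f
  1-simplices (12): ab, ac, af, bc, bd, be, bf, cd, ce, cf, de, ef
  2-simplices (6): abc, abf, bcd, bef, cde, cef

giving chain groups C_0 ≅ Z^6, C_1 ≅ Z^12, C_2 ≅ Z^6.

∂_1: C_1 → C_0 maps an edge to its endpoints' difference, ∂[p,q] = q − p. For instance
  ∂bc = c − b.
The resulting 6×12 matrix has rank 5, and its Smith normal form has invariant factors (1,1,1,1,1).

Boundary ∂_2: C_2 → C_1 sends each 2-simplex [p,q,r] to [q,r] − [p,r] + [p,q]. For instance
  ∂cde = de − ce + cd,
  ∂bef = ef − bf + be.
This gives a 12×6 integer matrix of rank 6; reducing to Smith normal form yields diagonal entries (1,1,1,1,1,1).

Now H_k = ker ∂_k / im ∂_{k+1}, so:

  H_0: rank C_0 − rank ∂_1 = 6 − 5 = 1, and the invariant factors of ∂_1 are all 1, so H_0 = Z.
  H_1: rank ker ∂_1 − rank ∂_2 = (12 − 5) − 6 = 1, and the invariant factors of ∂_2 are all 1, so H_1 = Z.
  H_2: rank ker ∂_2 − rank ∂_3 = (6 − 6) − 0 = 0, and there is no ∂_3, so H_2 = 0.

H_0 ≅ Z,  H_1 ≅ Z,  H_2 = 0.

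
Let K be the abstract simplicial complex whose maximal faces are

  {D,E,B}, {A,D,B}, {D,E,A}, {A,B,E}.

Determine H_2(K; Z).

K has 4 vertices, 6 edges, 4 triangles.
rank ∂_2 = 3, rank ∂_3 = 0 ⇒ b_2 = 4 − 3 − 0 = 1. So H_2 = Z.

H_2 = Z.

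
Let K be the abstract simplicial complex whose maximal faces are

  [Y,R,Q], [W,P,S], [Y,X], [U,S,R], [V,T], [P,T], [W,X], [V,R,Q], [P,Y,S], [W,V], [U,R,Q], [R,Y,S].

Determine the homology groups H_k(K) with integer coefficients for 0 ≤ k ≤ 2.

Fix the vertex order P < Q < R < S < T < U < V < W < X < Y and write every simplex with vertices in increasing order. Then dim K = 2 and the simplices of K are:

  0-simplices (10): P, Q, R, S, T, U, V, W, X, Y
  1-simplices (19): PS, PT, PW, PY, QR, QU, QV, QY, RS, RU, RV, RY, SU, SW, SY, TV, VW, WX, XY
  2-simplices (7): PSW, PSY, QRU, QRV, QRY, RSU, RSY

Hence C_0 ≅ Z^10, C_1 ≅ Z^19, C_2 ≅ Z^7.

Boundary ∂_1: C_1 → C_0 is given by ∂[p,q] = [q] − [p]. For instance
  ∂QY = Y − Q.
The resulting 10×19 matrix has rank 9, and its Smith normal form has invariant factors (1,1,1,1,1,1,1,1,1).

∂_2: C_2 → C_1 sends each 2-simplex [p,q,r] to [q,r] − [p,r] + [p,q]. For instance
  ∂QRU = RU − QU + QR,
  ∂QRV = RV − QV + QR.
As a 19×7 matrix over Z this has rank 7, with invariant factors (1,1,1,1,1,1,1).

Reading off H_k = ker ∂_k / im ∂_{k+1}:

  H_0: rank C_0 − rank ∂_1 = 10 − 9 = 1, and the invariant factors of ∂_1 are all 1, so H_0 = Z.
  H_1: rank ker ∂_1 − rank ∂_2 = (19 − 9) − 7 = 3, and the invariant factors of ∂_2 are all 1, so H_1 = Z^3.
  H_2: rank ker ∂_2 − rank ∂_3 = (7 − 7) − 0 = 0, and there is no ∂_3, so H_2 = 0.

H_0 ≅ Z,  H_1 ≅ Z^3,  H_2 = 0.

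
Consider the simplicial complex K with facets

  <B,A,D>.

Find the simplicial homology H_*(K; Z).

H_0 = Z,  H_1 = 0,  H_2 = 0.

K has 3 vertices, 3 edges, 1 triangle.
rank ∂_0 = 0, rank ∂_1 = 2 ⇒ b_0 = 3 − 0 − 2 = 1; all invariant factors of ∂_1 are 1 so no torsion. So H_0 = Z.
rank ∂_1 = 2, rank ∂_2 = 1 ⇒ b_1 = 3 − 2 − 1 = 0; all invariant factors of ∂_2 are 1 so no torsion. So H_1 = 0.
rank ∂_2 = 1, rank ∂_3 = 0 ⇒ b_2 = 1 − 1 − 0 = 0. So H_2 = 0.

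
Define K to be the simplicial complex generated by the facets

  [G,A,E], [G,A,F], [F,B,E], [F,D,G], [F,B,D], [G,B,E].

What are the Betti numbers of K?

We work with the vertex ordering A < B < D < E < F < G. The simplices of K, each written with vertices in increasing order, are:

  0-simplices (6): A, B, D, E, F, G
  1-simplices (12): AE, AF, AG, BD, BE, BF, BG, DF, DG, EF, EG, FG
  2-simplices (6): AEG, AFG, BDF, BEF, BEG, DFG

Hence C_0 ≅ Z^6, C_1 ≅ Z^12, C_2 ≅ Z^6.

The boundary map ∂_1: C_1 → C_0 maps an edge to its endpoints' difference, ∂[p,q] = q − p. For instance
  ∂AE = E − A.
The resulting 6×12 matrix has rank 5, and its Smith normal form has invariant factors (1,1,1,1,1).

∂_2: C_2 → C_1 sends each 2-simplex [p,q,r] to [q,r] − [p,r] + [p,q]. For instance
  ∂AFG = FG − AG + AF,
  ∂BEG = EG − BG + BE.
As a 12×6 matrix over Z this has rank 6, with invariant factors (1,1,1,1,1,1).

Reading off H_k = ker ∂_k / im ∂_{k+1}:

  H_0: rank C_0 − rank ∂_1 = 6 − 5 = 1, and the invariant factors of ∂_1 are all 1, so H_0 = Z.
  H_1: rank ker ∂_1 − rank ∂_2 = (12 − 5) − 6 = 1, and the invariant factors of ∂_2 are all 1, so H_1 = Z.
  H_2: rank ker ∂_2 − rank ∂_3 = (6 − 6) − 0 = 0, and there is no ∂_3, so H_2 = 0.

Hence the Betti numbers are b_0 = 1, b_1 = 1, b_2 = 0.

b_0 = 1, b_1 = 1, b_2 = 0.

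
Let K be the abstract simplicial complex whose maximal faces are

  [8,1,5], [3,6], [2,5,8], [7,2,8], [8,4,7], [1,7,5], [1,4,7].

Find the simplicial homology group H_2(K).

H_2 ≅ 0.

Take the total order 1 < 2 < 3 < 4 < 5 < 6 < 7 < 8 on the vertex set. Then K (dimension 2) consists of the simplices:

  0-simplices (8): [1], [2], [3], [4], [5], [6], [7], [8]
  1-simplices (13): [1,4], [1,5], [1,7], [1,8], [2,5], [2,7], [2,8], [3,6], [4,7], [4,8], [5,7], [5,8], [7,8]
  2-simplices (6): [1,4,7], [1,5,7], [1,5,8], [2,5,8], [2,7,8], [4,7,8]

Hence C_0 ≅ Z^8, C_1 ≅ Z^13, C_2 ≅ Z^6.

The boundary map ∂_1: C_1 → C_0 sends each edge [p,q] (with p < q) to q − p. For instance
  ∂[7,8] = [8] − [7].
This gives a 8×13 integer matrix of rank 6; reducing to Smith normal form yields diagonal entries (1,1,1,1,1,1).

Boundary ∂_2: C_2 → C_1 maps a triangle to the signed sum of its edges. For instance
  ∂[2,5,8] = [5,8] − [2,8] + [2,5],
  ∂[4,7,8] = [7,8] − [4,8] + [4,7].
This gives a 13×6 integer matrix of rank 6; reducing to Smith normal form yields diagonal entries (1,1,1,1,1,1).

Reading off H_k = ker ∂_k / im ∂_{k+1}:

  H_2: rank ker ∂_2 − rank ∂_3 = (6 − 6) − 0 = 0, and there is no ∂_3, so H_2 = 0.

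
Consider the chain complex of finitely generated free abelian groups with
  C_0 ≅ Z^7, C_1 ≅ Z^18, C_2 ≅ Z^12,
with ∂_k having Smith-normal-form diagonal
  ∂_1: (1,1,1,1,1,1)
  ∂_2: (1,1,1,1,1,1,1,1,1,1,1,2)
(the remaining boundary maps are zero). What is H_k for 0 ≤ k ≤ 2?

H_0: b_0 = 7 − 0 − 6 = 1; torsion from ∂_1 factors > 1: none. So H_0 ≅ Z.
H_1: b_1 = 18 − 6 − 12 = 0; torsion from ∂_2 factors > 1: [2]. So H_1 ≅ Z/2.
H_2: b_2 = 12 − 12 − 0 = 0; torsion from ∂_3 factors > 1: none. So H_2 ≅ 0.

H_0 ≅ Z,  H_1 ≅ Z/2,  H_2 = 0.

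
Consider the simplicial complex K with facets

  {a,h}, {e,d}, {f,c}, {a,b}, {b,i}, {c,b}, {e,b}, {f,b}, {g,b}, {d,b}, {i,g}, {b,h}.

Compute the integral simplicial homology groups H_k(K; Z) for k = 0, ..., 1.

Order the vertices as a < b < c < d < e < f < g < h < i. Listing each simplex with vertices in this order, K has dimension 1 with simplices:

  0-simplices (9): a, b, c, d, e, f, g, h, i
  1-simplices (12): ab, ah, bc, bd, be, bf, bg, bh, bi, cf, de, gi

Hence C_0 ≅ Z^9, C_1 ≅ Z^12.

The boundary map ∂_1: C_1 → C_0 sends each edge [p,q] (with p < q) to q − p.
This gives a 9×12 integer matrix of rank 8; reducing to Smith normal form yields diagonal entries (1,1,1,1,1,1,1,1).

From H_k ≅ ker(∂_k) / im(∂_{k+1}) we obtain:

  H_0: rank C_0 − rank ∂_1 = 9 − 8 = 1, and the invariant factors of ∂_1 are all 1, so H_0 ≅ Z.
  H_1: rank ker ∂_1 − rank ∂_2 = (12 − 8) − 0 = 4, and there is no ∂_2, so H_1 ≅ Z^4.

(K is a triangulation of a wedge of 4 circles.)

H_0 ≅ Z,  H_1 ≅ Z^4.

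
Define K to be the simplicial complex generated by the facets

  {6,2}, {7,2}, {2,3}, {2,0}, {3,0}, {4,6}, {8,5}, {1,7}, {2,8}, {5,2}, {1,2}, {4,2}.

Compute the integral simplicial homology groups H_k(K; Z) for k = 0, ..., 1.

Fix the vertex order 0 < 1 < 2 < 3 < 4 < 5 < 6 < 7 < 8 and write every simplex with vertices in increasing order. Then dim K = 1 and the simplices of K are:

  0-simplices (9): [0], [1], [2], [3], [4], [5], [6], [7], [8]
  1-simplices (12): [0,2], [0,3], [1,2], [1,7], [2,3], [2,4], [2,5], [2,6], [2,7], [2,8], [4,6], [5,8]

Hence C_0 ≅ Z^9, C_1 ≅ Z^12.

∂_1: C_1 → C_0 maps an edge to its endpoints' difference, ∂[p,q] = q − p. For instance
  ∂[2,3] = [3] − [2].
This gives a 9×12 integer matrix of rank 8; reducing to Smith normal form yields diagonal entries (1,1,1,1,1,1,1,1).

Reading off H_k = ker ∂_k / im ∂_{k+1}:

  H_0: rank C_0 − rank ∂_1 = 9 − 8 = 1, and the invariant factors of ∂_1 are all 1, so H_0 ≅ Z.
  H_1: rank ker ∂_1 − rank ∂_2 = (12 − 8) − 0 = 4, and there is no ∂_2, so H_1 ≅ Z^4.

As a check, the Euler characteristic is 9 − 12 = -3, which agrees with 1 − 4 = -3.
(K is a triangulation of a wedge of 4 circles.)

H_0 = Z,  H_1 = Z^4.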